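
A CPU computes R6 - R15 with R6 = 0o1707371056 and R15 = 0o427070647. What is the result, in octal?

0o1260300207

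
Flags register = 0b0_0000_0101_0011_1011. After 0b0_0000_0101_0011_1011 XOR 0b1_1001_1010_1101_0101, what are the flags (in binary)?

0b11001111111101110

XOR bit by bit (1 where the bits differ):
  00000010100111011
^ 11001101011010101
= 11001111111101110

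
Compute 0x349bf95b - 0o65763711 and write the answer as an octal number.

0o6361010622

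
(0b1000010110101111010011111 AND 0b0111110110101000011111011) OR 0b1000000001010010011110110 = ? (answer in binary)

0b1000010111111010011111111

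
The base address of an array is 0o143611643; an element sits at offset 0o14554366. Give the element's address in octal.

Add column by column in base 8, right to left:
  3+6 = 1 carry 1
  4+6+1 = 3 carry 1
  6+3+1 = 2 carry 1
  1+4+1 = 6
  1+5 = 6
  6+5 = 3 carry 1
  3+4+1 = 0 carry 1
  4+1+1 = 6
  1+0 = 1

0o160366231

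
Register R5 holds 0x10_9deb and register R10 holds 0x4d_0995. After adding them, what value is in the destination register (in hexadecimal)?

Add column by column in base 16, right to left:
  b+5 = 0 carry 1
  e+9+1 = 8 carry 1
  d+9+1 = 7 carry 1
  9+0+1 = a
  0+d = d
  1+4 = 5

0x5da780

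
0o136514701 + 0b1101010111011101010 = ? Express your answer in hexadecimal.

0x18148AB

0o136514701 = 0x17A99C1 in hexadecimal.
0b1101010111011101010 = 0x6AEEA in hexadecimal.
Add column by column in base 16, right to left:
  1+A = B
  C+E = A carry 1
  9+E+1 = 8 carry 1
  9+A+1 = 4 carry 1
  A+6+1 = 1 carry 1
  7+0+1 = 8
  1+0 = 1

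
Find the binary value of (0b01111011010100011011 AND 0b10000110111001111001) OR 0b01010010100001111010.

0b01111011010100011011 AND 0b10000110111001111001 = 0b00000010010000011001.
Then OR with 0b01010010100001111010.

0b1010010110001111011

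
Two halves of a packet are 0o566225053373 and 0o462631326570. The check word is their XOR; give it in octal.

0o104414375603

XOR each oct digit independently (no carries):
  5^4=1, 6^6=0, 6^2=4, 2^6=4, 2^3=1, 5^1=4, 0^3=3, 5^2=7, 3^6=5, 3^5=6, 7^7=0, 3^0=3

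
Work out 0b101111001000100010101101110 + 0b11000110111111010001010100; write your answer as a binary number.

0b1001000000000011100111000010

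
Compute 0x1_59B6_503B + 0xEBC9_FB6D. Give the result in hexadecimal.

Add column by column in base 16, right to left:
  B+D = 8 carry 1
  3+6+1 = A
  0+B = B
  5+F = 4 carry 1
  6+9+1 = 0 carry 1
  B+C+1 = 8 carry 1
  9+B+1 = 5 carry 1
  5+E+1 = 4 carry 1
  1+0+1 = 2

0x245804BA8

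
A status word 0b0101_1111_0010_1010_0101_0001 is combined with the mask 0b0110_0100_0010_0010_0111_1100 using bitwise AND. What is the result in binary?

0b010001000010001001010000

AND bit by bit (1 only where both bits are 1):
  010111110010101001010001
& 011001000010001001111100
= 010001000010001001010000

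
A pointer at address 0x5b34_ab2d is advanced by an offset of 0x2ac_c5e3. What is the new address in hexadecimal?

Add column by column in base 16, right to left:
  d+3 = 0 carry 1
  2+e+1 = 1 carry 1
  b+5+1 = 1 carry 1
  a+c+1 = 7 carry 1
  4+c+1 = 1 carry 1
  3+a+1 = e
  b+2 = d
  5+0 = 5

0x5de17110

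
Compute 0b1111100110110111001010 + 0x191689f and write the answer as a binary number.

0b1110011111101011001101001

0x191689f = 0b1100100010110100010011111 in binary.
Add column by column in base 2, right to left:
  0+1 = 1
  1+1 = 0 carry 1
  0+1+1 = 0 carry 1
  1+1+1 = 1 carry 1
  0+1+1 = 0 carry 1
  0+0+1 = 1
  1+0 = 1
  1+1 = 0 carry 1
  1+0+1 = 0 carry 1
  0+0+1 = 1
  1+0 = 1
  1+1 = 0 carry 1
  0+0+1 = 1
  1+1 = 0 carry 1
  1+1+1 = 1 carry 1
  0+0+1 = 1
  0+1 = 1
  1+0 = 1
  1+0 = 1
  1+0 = 1
  1+1 = 0 carry 1
  1+0+1 = 0 carry 1
  0+0+1 = 1
  0+1 = 1
  0+1 = 1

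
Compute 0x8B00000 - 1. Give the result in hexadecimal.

0x8AFFFFF

The trailing 5 digits are 0, so subtracting 1 borrows through: they become F and the next digit up decrements.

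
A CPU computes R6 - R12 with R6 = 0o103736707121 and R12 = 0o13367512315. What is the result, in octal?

0o70347174604

Subtract column by column in base 8:
  1-5 → 4 (borrow)
  2-1-1 → 0
  1-3 → 6 (borrow)
  7-2-1 → 4
  0-1 → 7 (borrow)
  7-5-1 → 1
  6-7 → 7 (borrow)
  3-6-1 → 4 (borrow)
  7-3-1 → 3
  3-3 → 0
  0-1 → 7 (borrow)
  1-0-1 → 0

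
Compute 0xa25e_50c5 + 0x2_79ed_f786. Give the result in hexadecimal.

0x31c4c484b

Add column by column in base 16, right to left:
  5+6 = b
  c+8 = 4 carry 1
  0+7+1 = 8
  5+f = 4 carry 1
  e+d+1 = c carry 1
  5+e+1 = 4 carry 1
  2+9+1 = c
  a+7 = 1 carry 1
  0+2+1 = 3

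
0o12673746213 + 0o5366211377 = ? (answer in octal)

0o20262157612

Add column by column in base 8, right to left:
  3+7 = 2 carry 1
  1+7+1 = 1 carry 1
  2+3+1 = 6
  6+1 = 7
  4+1 = 5
  7+2 = 1 carry 1
  3+6+1 = 2 carry 1
  7+6+1 = 6 carry 1
  6+3+1 = 2 carry 1
  2+5+1 = 0 carry 1
  1+0+1 = 2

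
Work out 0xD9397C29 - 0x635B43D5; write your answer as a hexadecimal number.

Subtract column by column in base 16:
  9-5 → 4
  2-D → 5 (borrow)
  C-3-1 → 8
  7-4 → 3
  9-B → E (borrow)
  3-5-1 → D (borrow)
  9-3-1 → 5
  D-6 → 7

0x75DE3854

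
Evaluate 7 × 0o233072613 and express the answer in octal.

0o2075633315

Multiply each base-8 digit by 7, carrying:
  3×7 = 21 → write 5 carry 2
  1×7+2 = 9 → write 1 carry 1
  6×7+1 = 43 → write 3 carry 5
  2×7+5 = 19 → write 3 carry 2
  7×7+2 = 51 → write 3 carry 6
  0×7+6 = 6 → write 6
  3×7 = 21 → write 5 carry 2
  3×7+2 = 23 → write 7 carry 2
  2×7+2 = 16 → write 0 carry 2
  remaining carry: 2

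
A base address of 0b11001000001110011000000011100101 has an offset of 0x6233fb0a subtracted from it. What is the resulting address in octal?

0o14601302733

0b11001000001110011000000011100101 = 0o31016300345 in octal.
0x6233fb0a = 0o14214775412 in octal.
Subtract column by column in base 8:
  5-2 → 3
  4-1 → 3
  3-4 → 7 (borrow)
  0-5-1 → 2 (borrow)
  0-7-1 → 0 (borrow)
  3-7-1 → 3 (borrow)
  6-4-1 → 1
  1-1 → 0
  0-2 → 6 (borrow)
  1-4-1 → 4 (borrow)
  3-1-1 → 1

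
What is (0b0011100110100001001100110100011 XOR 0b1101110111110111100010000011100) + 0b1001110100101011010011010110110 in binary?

First 0b0011100110100001001100110100011 XOR 0b1101110111110111100010000011100 = 0b1110010001010110101110110111111.
Add column by column in base 2, right to left:
  1+0 = 1
  1+1 = 0 carry 1
  1+1+1 = 1 carry 1
  1+0+1 = 0 carry 1
  1+1+1 = 1 carry 1
  1+1+1 = 1 carry 1
  0+0+1 = 1
  1+1 = 0 carry 1
  1+0+1 = 0 carry 1
  0+1+1 = 0 carry 1
  1+1+1 = 1 carry 1
  1+0+1 = 0 carry 1
  1+0+1 = 0 carry 1
  0+1+1 = 0 carry 1
  1+0+1 = 0 carry 1
  0+1+1 = 0 carry 1
  1+1+1 = 1 carry 1
  1+0+1 = 0 carry 1
  0+1+1 = 0 carry 1
  1+0+1 = 0 carry 1
  0+1+1 = 0 carry 1
  1+0+1 = 0 carry 1
  0+0+1 = 1
  0+1 = 1
  0+0 = 0
  1+1 = 0 carry 1
  0+1+1 = 0 carry 1
  0+1+1 = 0 carry 1
  1+0+1 = 0 carry 1
  1+0+1 = 0 carry 1
  1+1+1 = 1 carry 1
  final carry 1

0b11000000110000010000010001110101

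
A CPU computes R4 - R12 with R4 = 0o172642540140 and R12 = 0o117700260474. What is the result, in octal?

Subtract column by column in base 8:
  0-4 → 4 (borrow)
  4-7-1 → 4 (borrow)
  1-4-1 → 4 (borrow)
  0-0-1 → 7 (borrow)
  4-6-1 → 5 (borrow)
  5-2-1 → 2
  2-0 → 2
  4-0 → 4
  6-7 → 7 (borrow)
  2-7-1 → 2 (borrow)
  7-1-1 → 5
  1-1 → 0

0o52742257444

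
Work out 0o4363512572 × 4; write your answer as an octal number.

Multiply each base-8 digit by 4, carrying:
  2×4 = 8 → write 0 carry 1
  7×4+1 = 29 → write 5 carry 3
  5×4+3 = 23 → write 7 carry 2
  2×4+2 = 10 → write 2 carry 1
  1×4+1 = 5 → write 5
  5×4 = 20 → write 4 carry 2
  3×4+2 = 14 → write 6 carry 1
  6×4+1 = 25 → write 1 carry 3
  3×4+3 = 15 → write 7 carry 1
  4×4+1 = 17 → write 1 carry 2
  remaining carry: 2

0o21716452750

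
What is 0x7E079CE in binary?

Expand each hex digit to 4 bits: 7=0111 E=1110 0=0000 7=0111 9=1001 C=1100 E=1110.

0b111111000000111100111001110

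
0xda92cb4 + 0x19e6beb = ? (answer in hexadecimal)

0xf47989f

Add column by column in base 16, right to left:
  4+b = f
  b+e = 9 carry 1
  c+b+1 = 8 carry 1
  2+6+1 = 9
  9+e = 7 carry 1
  a+9+1 = 4 carry 1
  d+1+1 = f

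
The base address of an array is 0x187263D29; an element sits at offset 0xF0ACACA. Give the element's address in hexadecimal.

0x1963107F3

Add column by column in base 16, right to left:
  9+A = 3 carry 1
  2+C+1 = F
  D+A = 7 carry 1
  3+C+1 = 0 carry 1
  6+A+1 = 1 carry 1
  2+0+1 = 3
  7+F = 6 carry 1
  8+0+1 = 9
  1+0 = 1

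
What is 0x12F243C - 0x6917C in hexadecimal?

Subtract column by column in base 16:
  C-C → 0
  3-7 → C (borrow)
  4-1-1 → 2
  2-9 → 9 (borrow)
  F-6-1 → 8
  2-0 → 2
  1-0 → 1

0x12892C0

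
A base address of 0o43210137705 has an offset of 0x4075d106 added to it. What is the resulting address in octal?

0o53245510313

0x4075d106 = 0o10035350406 in octal.
Add column by column in base 8, right to left:
  5+6 = 3 carry 1
  0+0+1 = 1
  7+4 = 3 carry 1
  7+0+1 = 0 carry 1
  3+5+1 = 1 carry 1
  1+3+1 = 5
  0+5 = 5
  1+3 = 4
  2+0 = 2
  3+0 = 3
  4+1 = 5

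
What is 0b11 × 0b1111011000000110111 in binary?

Multiply each base-2 digit by 3, carrying:
  1×3 = 3 → write 1 carry 1
  1×3+1 = 4 → write 0 carry 2
  1×3+2 = 5 → write 1 carry 2
  0×3+2 = 2 → write 0 carry 1
  1×3+1 = 4 → write 0 carry 2
  1×3+2 = 5 → write 1 carry 2
  0×3+2 = 2 → write 0 carry 1
  0×3+1 = 1 → write 1
  0×3 = 0 → write 0
  0×3 = 0 → write 0
  0×3 = 0 → write 0
  0×3 = 0 → write 0
  1×3 = 3 → write 1 carry 1
  1×3+1 = 4 → write 0 carry 2
  0×3+2 = 2 → write 0 carry 1
  1×3+1 = 4 → write 0 carry 2
  1×3+2 = 5 → write 1 carry 2
  1×3+2 = 5 → write 1 carry 2
  1×3+2 = 5 → write 1 carry 2
  remaining carry: 10

0b101110001000010100101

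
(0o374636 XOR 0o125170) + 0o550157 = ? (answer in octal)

0o1022125

First 0o374636 XOR 0o125170 = 0o251746.
Add column by column in base 8, right to left:
  6+7 = 5 carry 1
  4+5+1 = 2 carry 1
  7+1+1 = 1 carry 1
  1+0+1 = 2
  5+5 = 2 carry 1
  2+5+1 = 0 carry 1
  final carry 1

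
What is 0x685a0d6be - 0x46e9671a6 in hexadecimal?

Subtract column by column in base 16:
  e-6 → 8
  b-a → 1
  6-1 → 5
  d-7 → 6
  0-6 → a (borrow)
  a-9-1 → 0
  5-e → 7 (borrow)
  8-6-1 → 1
  6-4 → 2

0x2170a6518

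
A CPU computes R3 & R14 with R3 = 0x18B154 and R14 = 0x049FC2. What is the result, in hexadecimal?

AND each hex digit independently (no carries):
  1&0=0, 8&4=0, B&9=9, 1&F=1, 5&C=4, 4&2=0

0x009140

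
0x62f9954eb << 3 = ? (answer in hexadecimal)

0x317ccaa758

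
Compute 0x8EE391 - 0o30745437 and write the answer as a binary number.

0x8EE391 = 0b100011101110001110010001 in binary.
0o30745437 = 0b11000111100101100011111 in binary.
Subtract column by column in base 2:
  1-1 → 0
  0-1 → 1 (borrow)
  0-1-1 → 0 (borrow)
  0-1-1 → 0 (borrow)
  1-1-1 → 1 (borrow)
  0-0-1 → 1 (borrow)
  0-0-1 → 1 (borrow)
  1-0-1 → 0
  1-1 → 0
  1-1 → 0
  0-0 → 0
  0-1 → 1 (borrow)
  0-0-1 → 1 (borrow)
  1-0-1 → 0
  1-1 → 0
  1-1 → 0
  0-1 → 1 (borrow)
  1-1-1 → 1 (borrow)
  1-0-1 → 0
  1-0 → 1
  0-0 → 0
  0-1 → 1 (borrow)
  0-1-1 → 0 (borrow)
  1-0-1 → 0

0b1010110001100001110010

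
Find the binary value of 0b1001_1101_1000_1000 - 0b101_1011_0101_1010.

0b100001000101110

Subtract column by column in base 2:
  0-0 → 0
  0-1 → 1 (borrow)
  0-0-1 → 1 (borrow)
  1-1-1 → 1 (borrow)
  0-1-1 → 0 (borrow)
  0-0-1 → 1 (borrow)
  0-1-1 → 0 (borrow)
  1-0-1 → 0
  1-1 → 0
  0-1 → 1 (borrow)
  1-0-1 → 0
  1-1 → 0
  1-1 → 0
  0-0 → 0
  0-1 → 1 (borrow)
  1-0-1 → 0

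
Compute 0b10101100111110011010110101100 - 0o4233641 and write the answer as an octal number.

0o2543377013

0b10101100111110011010110101100 = 0o2547632654 in octal.
Subtract column by column in base 8:
  4-1 → 3
  5-4 → 1
  6-6 → 0
  2-3 → 7 (borrow)
  3-3-1 → 7 (borrow)
  6-2-1 → 3
  7-4 → 3
  4-0 → 4
  5-0 → 5
  2-0 → 2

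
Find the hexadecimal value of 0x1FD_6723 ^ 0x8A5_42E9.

0x95825CA

XOR each hex digit independently (no carries):
  1^8=9, F^A=5, D^5=8, 6^4=2, 7^2=5, 2^E=C, 3^9=A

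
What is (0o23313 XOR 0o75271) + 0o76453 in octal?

First 0o23313 XOR 0o75271 = 0o56162.
Add column by column in base 8, right to left:
  2+3 = 5
  6+5 = 3 carry 1
  1+4+1 = 6
  6+6 = 4 carry 1
  5+7+1 = 5 carry 1
  final carry 1

0o154635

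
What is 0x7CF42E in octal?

0o37172056

Expand each hex digit to 4 bits: 7=0111 C=1100 F=1111 4=0100 2=0010 E=1110.
Group the bits in threes: 011 111 001 111 010 000 101 110 → 37172056.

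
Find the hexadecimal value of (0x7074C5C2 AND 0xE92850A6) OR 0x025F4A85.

0x627F4A87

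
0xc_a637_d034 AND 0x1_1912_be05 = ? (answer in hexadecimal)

0x000129004

AND each hex digit independently (no carries):
  c&1=0, a&1=0, 6&9=0, 3&1=1, 7&2=2, d&b=9, 0&e=0, 3&0=0, 4&5=4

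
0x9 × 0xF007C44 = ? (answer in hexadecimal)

0x87045E64

Multiply each base-16 digit by 9, carrying:
  4×9 = 36 → write 4 carry 2
  4×9+2 = 38 → write 6 carry 2
  C×9+2 = 110 → write E carry 6
  7×9+6 = 69 → write 5 carry 4
  0×9+4 = 4 → write 4
  0×9 = 0 → write 0
  F×9 = 135 → write 7 carry 8
  remaining carry: 8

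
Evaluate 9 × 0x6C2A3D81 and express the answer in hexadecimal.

Multiply each base-16 digit by 9, carrying:
  1×9 = 9 → write 9
  8×9 = 72 → write 8 carry 4
  D×9+4 = 121 → write 9 carry 7
  3×9+7 = 34 → write 2 carry 2
  A×9+2 = 92 → write C carry 5
  2×9+5 = 23 → write 7 carry 1
  C×9+1 = 109 → write D carry 6
  6×9+6 = 60 → write C carry 3
  remaining carry: 3

0x3CD7C2989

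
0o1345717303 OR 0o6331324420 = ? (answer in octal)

0o7375737723

OR each oct digit independently (no carries):
  1|6=7, 3|3=3, 4|3=7, 5|1=5, 7|3=7, 1|2=3, 7|4=7, 3|4=7, 0|2=2, 3|0=3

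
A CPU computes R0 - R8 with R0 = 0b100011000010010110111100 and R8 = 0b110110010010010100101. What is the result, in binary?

0b11100010000000100010111

Subtract column by column in base 2:
  0-1 → 1 (borrow)
  0-0-1 → 1 (borrow)
  1-1-1 → 1 (borrow)
  1-0-1 → 0
  1-0 → 1
  1-1 → 0
  0-0 → 0
  1-1 → 0
  1-0 → 1
  0-0 → 0
  1-1 → 0
  0-0 → 0
  0-0 → 0
  1-1 → 0
  0-0 → 0
  0-0 → 0
  0-1 → 1 (borrow)
  0-1-1 → 0 (borrow)
  1-0-1 → 0
  1-1 → 0
  0-1 → 1 (borrow)
  0-0-1 → 1 (borrow)
  0-0-1 → 1 (borrow)
  1-0-1 → 0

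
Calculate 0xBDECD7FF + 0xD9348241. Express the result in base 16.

0x197215A40

Add column by column in base 16, right to left:
  F+1 = 0 carry 1
  F+4+1 = 4 carry 1
  7+2+1 = A
  D+8 = 5 carry 1
  C+4+1 = 1 carry 1
  E+3+1 = 2 carry 1
  D+9+1 = 7 carry 1
  B+D+1 = 9 carry 1
  final carry 1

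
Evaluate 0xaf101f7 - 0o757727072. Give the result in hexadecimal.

0o757727072 = 0x7bfae3a in hexadecimal.
Subtract column by column in base 16:
  7-a → d (borrow)
  f-3-1 → b
  1-e → 3 (borrow)
  0-a-1 → 5 (borrow)
  1-f-1 → 1 (borrow)
  f-b-1 → 3
  a-7 → 3

0x33153bd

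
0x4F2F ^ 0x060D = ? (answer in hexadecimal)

XOR each hex digit independently (no carries):
  4^0=4, F^6=9, 2^0=2, F^D=2

0x4922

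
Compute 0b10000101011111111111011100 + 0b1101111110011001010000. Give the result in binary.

Add column by column in base 2, right to left:
  0+0 = 0
  0+0 = 0
  1+0 = 1
  1+0 = 1
  1+1 = 0 carry 1
  0+0+1 = 1
  1+1 = 0 carry 1
  1+0+1 = 0 carry 1
  1+0+1 = 0 carry 1
  1+1+1 = 1 carry 1
  1+1+1 = 1 carry 1
  1+0+1 = 0 carry 1
  1+0+1 = 0 carry 1
  1+1+1 = 1 carry 1
  1+1+1 = 1 carry 1
  1+1+1 = 1 carry 1
  1+1+1 = 1 carry 1
  0+1+1 = 0 carry 1
  1+1+1 = 1 carry 1
  0+0+1 = 1
  1+1 = 0 carry 1
  0+1+1 = 0 carry 1
  0+0+1 = 1
  0+0 = 0
  0+0 = 0
  1+0 = 1

0b10010011011110011000101100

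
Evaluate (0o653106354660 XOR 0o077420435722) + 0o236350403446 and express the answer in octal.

0o1063077364610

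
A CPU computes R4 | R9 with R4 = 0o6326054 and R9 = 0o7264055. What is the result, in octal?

0o7366055

OR each oct digit independently (no carries):
  6|7=7, 3|2=3, 2|6=6, 6|4=6, 0|0=0, 5|5=5, 4|5=5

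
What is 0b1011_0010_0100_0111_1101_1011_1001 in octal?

Group the bits in threes: 001 011 001 001 000 111 110 110 111 001 → 1311076671.

0o1311076671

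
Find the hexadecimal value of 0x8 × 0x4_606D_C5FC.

0x23036E2FE0

Multiply each base-16 digit by 8, carrying:
  C×8 = 96 → write 0 carry 6
  F×8+6 = 126 → write E carry 7
  5×8+7 = 47 → write F carry 2
  C×8+2 = 98 → write 2 carry 6
  D×8+6 = 110 → write E carry 6
  6×8+6 = 54 → write 6 carry 3
  0×8+3 = 3 → write 3
  6×8 = 48 → write 0 carry 3
  4×8+3 = 35 → write 3 carry 2
  remaining carry: 2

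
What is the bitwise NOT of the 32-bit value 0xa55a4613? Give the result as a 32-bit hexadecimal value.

Each hex digit d becomes f−d:
  a→5, 5→a, 5→a, a→5, 4→b, 6→9, 1→e, 3→c

0x5aa5b9ec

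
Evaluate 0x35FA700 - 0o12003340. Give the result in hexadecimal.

0x337A020

0o12003340 = 0x2806E0 in hexadecimal.
Subtract column by column in base 16:
  0-0 → 0
  0-E → 2 (borrow)
  7-6-1 → 0
  A-0 → A
  F-8 → 7
  5-2 → 3
  3-0 → 3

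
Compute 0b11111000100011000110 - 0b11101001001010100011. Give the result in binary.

0b1111011000100011

Subtract column by column in base 2:
  0-1 → 1 (borrow)
  1-1-1 → 1 (borrow)
  1-0-1 → 0
  0-0 → 0
  0-0 → 0
  0-1 → 1 (borrow)
  1-0-1 → 0
  1-1 → 0
  0-0 → 0
  0-1 → 1 (borrow)
  0-0-1 → 1 (borrow)
  1-0-1 → 0
  0-1 → 1 (borrow)
  0-0-1 → 1 (borrow)
  0-0-1 → 1 (borrow)
  1-1-1 → 1 (borrow)
  1-0-1 → 0
  1-1 → 0
  1-1 → 0
  1-1 → 0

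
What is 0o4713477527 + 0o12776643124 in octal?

0o17712342653

Add column by column in base 8, right to left:
  7+4 = 3 carry 1
  2+2+1 = 5
  5+1 = 6
  7+3 = 2 carry 1
  7+4+1 = 4 carry 1
  4+6+1 = 3 carry 1
  3+6+1 = 2 carry 1
  1+7+1 = 1 carry 1
  7+7+1 = 7 carry 1
  4+2+1 = 7
  0+1 = 1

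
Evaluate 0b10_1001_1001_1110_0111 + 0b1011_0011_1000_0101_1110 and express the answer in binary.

0b11011101001001000101

Add column by column in base 2, right to left:
  1+0 = 1
  1+1 = 0 carry 1
  1+1+1 = 1 carry 1
  0+1+1 = 0 carry 1
  0+1+1 = 0 carry 1
  1+0+1 = 0 carry 1
  1+1+1 = 1 carry 1
  1+0+1 = 0 carry 1
  1+0+1 = 0 carry 1
  0+0+1 = 1
  0+0 = 0
  1+1 = 0 carry 1
  1+1+1 = 1 carry 1
  0+1+1 = 0 carry 1
  0+0+1 = 1
  1+0 = 1
  0+1 = 1
  1+1 = 0 carry 1
  0+0+1 = 1
  0+1 = 1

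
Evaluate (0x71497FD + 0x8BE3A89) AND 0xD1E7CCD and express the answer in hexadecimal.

Add column by column in base 16, right to left:
  D+9 = 6 carry 1
  F+8+1 = 8 carry 1
  7+A+1 = 2 carry 1
  9+3+1 = D
  4+E = 2 carry 1
  1+B+1 = D
  7+8 = F
Sum = 0xFD2D286; now AND with 0xD1E7CCD:
  F&D=D, D&1=1, 2&E=2, D&7=5, 2&C=0, 8&C=8, 6&D=4

0xD125084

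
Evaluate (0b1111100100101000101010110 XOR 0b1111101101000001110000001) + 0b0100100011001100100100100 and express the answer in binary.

0b100101100110101111111011

First 0b1111100100101000101010110 XOR 0b1111101101000001110000001 = 0b0000001001101001011010111.
Add column by column in base 2, right to left:
  1+0 = 1
  1+0 = 1
  1+1 = 0 carry 1
  0+0+1 = 1
  1+0 = 1
  0+1 = 1
  1+0 = 1
  1+0 = 1
  0+1 = 1
  1+0 = 1
  0+0 = 0
  0+1 = 1
  1+1 = 0 carry 1
  0+0+1 = 1
  1+0 = 1
  1+1 = 0 carry 1
  0+1+1 = 0 carry 1
  0+0+1 = 1
  1+0 = 1
  0+0 = 0
  0+1 = 1
  0+0 = 0
  0+0 = 0
  0+1 = 1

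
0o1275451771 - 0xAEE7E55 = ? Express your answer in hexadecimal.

0x7D5A4

0o1275451771 = 0xAF653F9 in hexadecimal.
Subtract column by column in base 16:
  9-5 → 4
  F-5 → A
  3-E → 5 (borrow)
  5-7-1 → D (borrow)
  6-E-1 → 7 (borrow)
  F-E-1 → 0
  A-A → 0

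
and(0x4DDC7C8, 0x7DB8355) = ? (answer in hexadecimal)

0x4D98340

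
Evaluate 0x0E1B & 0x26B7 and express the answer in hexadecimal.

AND each hex digit independently (no carries):
  0&2=0, E&6=6, 1&B=1, B&7=3

0x0613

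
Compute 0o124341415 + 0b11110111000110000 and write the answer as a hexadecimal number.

0x153B13D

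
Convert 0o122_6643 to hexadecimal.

Each octal digit is 3 bits: 1=001 2=010 2=010 6=110 6=110 4=100 3=011.
Group the bits into nibbles: 0101 0010 1101 1010 0011 → 52DA3.

0x52DA3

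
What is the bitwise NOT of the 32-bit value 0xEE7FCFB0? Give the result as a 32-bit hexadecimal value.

0x1180304F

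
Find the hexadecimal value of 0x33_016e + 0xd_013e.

0x4002ac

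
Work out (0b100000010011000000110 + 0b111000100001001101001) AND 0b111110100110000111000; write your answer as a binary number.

0b11000100100000101000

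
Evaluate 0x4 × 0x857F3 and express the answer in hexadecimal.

Multiply each base-16 digit by 4, carrying:
  3×4 = 12 → write C
  F×4 = 60 → write C carry 3
  7×4+3 = 31 → write F carry 1
  5×4+1 = 21 → write 5 carry 1
  8×4+1 = 33 → write 1 carry 2
  remaining carry: 2

0x215FCC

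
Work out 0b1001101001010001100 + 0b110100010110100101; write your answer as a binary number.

Add column by column in base 2, right to left:
  0+1 = 1
  0+0 = 0
  1+1 = 0 carry 1
  1+0+1 = 0 carry 1
  0+0+1 = 1
  0+1 = 1
  0+0 = 0
  1+1 = 0 carry 1
  0+1+1 = 0 carry 1
  1+0+1 = 0 carry 1
  0+1+1 = 0 carry 1
  0+0+1 = 1
  1+0 = 1
  0+0 = 0
  1+1 = 0 carry 1
  1+0+1 = 0 carry 1
  0+1+1 = 0 carry 1
  0+1+1 = 0 carry 1
  1+0+1 = 0 carry 1
  final carry 1

0b10000001100000110001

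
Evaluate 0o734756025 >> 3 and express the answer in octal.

Shifting right by 3 bits = 1 oct digit: drop the last 1.

0o73475602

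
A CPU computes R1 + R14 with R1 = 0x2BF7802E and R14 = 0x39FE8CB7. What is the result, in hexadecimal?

0x65F60CE5

Add column by column in base 16, right to left:
  E+7 = 5 carry 1
  2+B+1 = E
  0+C = C
  8+8 = 0 carry 1
  7+E+1 = 6 carry 1
  F+F+1 = F carry 1
  B+9+1 = 5 carry 1
  2+3+1 = 6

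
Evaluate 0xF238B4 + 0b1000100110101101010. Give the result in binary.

0b111101101000011000011110

0xF238B4 = 0b111100100011100010110100 in binary.
Add column by column in base 2, right to left:
  0+0 = 0
  0+1 = 1
  1+0 = 1
  0+1 = 1
  1+0 = 1
  1+1 = 0 carry 1
  0+1+1 = 0 carry 1
  1+0+1 = 0 carry 1
  0+1+1 = 0 carry 1
  0+0+1 = 1
  0+1 = 1
  1+1 = 0 carry 1
  1+0+1 = 0 carry 1
  1+0+1 = 0 carry 1
  0+1+1 = 0 carry 1
  0+0+1 = 1
  0+0 = 0
  1+0 = 1
  0+1 = 1
  0+0 = 0
  1+0 = 1
  1+0 = 1
  1+0 = 1
  1+0 = 1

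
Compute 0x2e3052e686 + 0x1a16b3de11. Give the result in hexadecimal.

Add column by column in base 16, right to left:
  6+1 = 7
  8+1 = 9
  6+e = 4 carry 1
  e+d+1 = c carry 1
  2+3+1 = 6
  5+b = 0 carry 1
  0+6+1 = 7
  3+1 = 4
  e+a = 8 carry 1
  2+1+1 = 4

0x484706c497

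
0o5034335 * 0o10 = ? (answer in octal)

0o50343350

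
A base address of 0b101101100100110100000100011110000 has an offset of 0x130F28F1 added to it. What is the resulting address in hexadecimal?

0b101101100100110100000100011110000 = 0x16C9A08F0 in hexadecimal.
Add column by column in base 16, right to left:
  0+1 = 1
  F+F = E carry 1
  8+8+1 = 1 carry 1
  0+2+1 = 3
  A+F = 9 carry 1
  9+0+1 = A
  C+3 = F
  6+1 = 7
  1+0 = 1

0x17FA931E1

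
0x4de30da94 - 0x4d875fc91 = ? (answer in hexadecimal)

0x5bade03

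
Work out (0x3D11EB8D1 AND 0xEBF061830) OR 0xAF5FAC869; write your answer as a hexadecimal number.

0xAF5FED879

0x3D11EB8D1 AND 0xEBF061830 = 0x291061810.
Then OR with 0xAF5FAC869.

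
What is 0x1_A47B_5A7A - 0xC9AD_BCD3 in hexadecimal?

Subtract column by column in base 16:
  A-3 → 7
  7-D → A (borrow)
  A-C-1 → D (borrow)
  5-B-1 → 9 (borrow)
  B-D-1 → D (borrow)
  7-A-1 → C (borrow)
  4-9-1 → A (borrow)
  A-C-1 → D (borrow)
  1-0-1 → 0

0xDACD9DA7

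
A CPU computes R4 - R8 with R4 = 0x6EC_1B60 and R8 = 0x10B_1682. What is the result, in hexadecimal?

0x5E104DE

Subtract column by column in base 16:
  0-2 → E (borrow)
  6-8-1 → D (borrow)
  B-6-1 → 4
  1-1 → 0
  C-B → 1
  E-0 → E
  6-1 → 5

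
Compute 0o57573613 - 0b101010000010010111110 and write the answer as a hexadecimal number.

0xA9F2CD

0o57573613 = 0xBEF78B in hexadecimal.
0b101010000010010111110 = 0x1504BE in hexadecimal.
Subtract column by column in base 16:
  B-E → D (borrow)
  8-B-1 → C (borrow)
  7-4-1 → 2
  F-0 → F
  E-5 → 9
  B-1 → A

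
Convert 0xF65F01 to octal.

Expand each hex digit to 4 bits: F=1111 6=0110 5=0101 F=1111 0=0000 1=0001.
Group the bits in threes: 111 101 100 101 111 100 000 001 → 75457401.

0o75457401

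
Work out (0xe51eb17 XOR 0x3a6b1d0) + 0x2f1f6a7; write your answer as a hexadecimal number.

0x10e9516e

First 0xe51eb17 XOR 0x3a6b1d0 = 0xdf75ac7.
Add column by column in base 16, right to left:
  7+7 = e
  c+a = 6 carry 1
  a+6+1 = 1 carry 1
  5+f+1 = 5 carry 1
  7+1+1 = 9
  f+f = e carry 1
  d+2+1 = 0 carry 1
  final carry 1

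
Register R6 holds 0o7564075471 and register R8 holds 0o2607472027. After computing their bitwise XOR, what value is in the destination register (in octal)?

0o5363407456

XOR each oct digit independently (no carries):
  7^2=5, 5^6=3, 6^0=6, 4^7=3, 0^4=4, 7^7=0, 5^2=7, 4^0=4, 7^2=5, 1^7=6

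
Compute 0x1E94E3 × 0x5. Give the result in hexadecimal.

0x98E86F

Multiply each base-16 digit by 5, carrying:
  3×5 = 15 → write F
  E×5 = 70 → write 6 carry 4
  4×5+4 = 24 → write 8 carry 1
  9×5+1 = 46 → write E carry 2
  E×5+2 = 72 → write 8 carry 4
  1×5+4 = 9 → write 9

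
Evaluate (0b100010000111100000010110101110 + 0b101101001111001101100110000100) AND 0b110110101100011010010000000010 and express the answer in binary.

0b110000100001000010000000010

Add column by column in base 2, right to left:
  0+0 = 0
  1+0 = 1
  1+1 = 0 carry 1
  1+0+1 = 0 carry 1
  0+0+1 = 1
  1+0 = 1
  0+0 = 0
  1+1 = 0 carry 1
  1+1+1 = 1 carry 1
  0+0+1 = 1
  1+0 = 1
  0+1 = 1
  0+1 = 1
  0+0 = 0
  0+1 = 1
  0+1 = 1
  0+0 = 0
  1+0 = 1
  1+1 = 0 carry 1
  1+1+1 = 1 carry 1
  1+1+1 = 1 carry 1
  0+1+1 = 0 carry 1
  0+0+1 = 1
  0+0 = 0
  0+1 = 1
  1+0 = 1
  0+1 = 1
  0+1 = 1
  0+0 = 0
  1+1 = 0 carry 1
  final carry 1
Sum = 0b1001111010110101101111100110010; now AND with 0b110110101100011010010000000010:
  1001111010110101101111100110010
& 0110110101100011010010000000010
= 0000110000100001000010000000010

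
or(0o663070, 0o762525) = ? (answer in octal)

OR each oct digit independently (no carries):
  6|7=7, 6|6=6, 3|2=3, 0|5=5, 7|2=7, 0|5=5

0o763575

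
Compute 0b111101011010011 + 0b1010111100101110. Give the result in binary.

Add column by column in base 2, right to left:
  1+0 = 1
  1+1 = 0 carry 1
  0+1+1 = 0 carry 1
  0+1+1 = 0 carry 1
  1+0+1 = 0 carry 1
  0+1+1 = 0 carry 1
  1+0+1 = 0 carry 1
  1+0+1 = 0 carry 1
  0+1+1 = 0 carry 1
  1+1+1 = 1 carry 1
  0+1+1 = 0 carry 1
  1+1+1 = 1 carry 1
  1+0+1 = 0 carry 1
  1+1+1 = 1 carry 1
  1+0+1 = 0 carry 1
  0+1+1 = 0 carry 1
  final carry 1

0b10010101000000001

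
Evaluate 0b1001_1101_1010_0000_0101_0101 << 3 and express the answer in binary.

Left shift by 3: append 3 zero bits.

0b100111011010000001010101000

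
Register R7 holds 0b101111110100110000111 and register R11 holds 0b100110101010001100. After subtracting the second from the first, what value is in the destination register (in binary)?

Subtract column by column in base 2:
  1-0 → 1
  1-0 → 1
  1-1 → 0
  0-1 → 1 (borrow)
  0-0-1 → 1 (borrow)
  0-0-1 → 1 (borrow)
  0-0-1 → 1 (borrow)
  1-1-1 → 1 (borrow)
  1-0-1 → 0
  0-1 → 1 (borrow)
  0-0-1 → 1 (borrow)
  1-1-1 → 1 (borrow)
  0-0-1 → 1 (borrow)
  1-1-1 → 1 (borrow)
  1-1-1 → 1 (borrow)
  1-0-1 → 0
  1-0 → 1
  1-1 → 0
  1-0 → 1
  0-0 → 0
  1-0 → 1

0b101010111111011111011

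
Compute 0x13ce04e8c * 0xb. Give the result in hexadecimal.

Multiply each base-16 digit by 11, carrying:
  c×11 = 132 → write 4 carry 8
  8×11+8 = 96 → write 0 carry 6
  e×11+6 = 160 → write 0 carry 10
  4×11+10 = 54 → write 6 carry 3
  0×11+3 = 3 → write 3
  e×11 = 154 → write a carry 9
  c×11+9 = 141 → write d carry 8
  3×11+8 = 41 → write 9 carry 2
  1×11+2 = 13 → write d

0xd9da36004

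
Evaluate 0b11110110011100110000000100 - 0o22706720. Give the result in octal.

0o343437064

0b11110110011100110000000100 = 0o366346004 in octal.
Subtract column by column in base 8:
  4-0 → 4
  0-2 → 6 (borrow)
  0-7-1 → 0 (borrow)
  6-6-1 → 7 (borrow)
  4-0-1 → 3
  3-7 → 4 (borrow)
  6-2-1 → 3
  6-2 → 4
  3-0 → 3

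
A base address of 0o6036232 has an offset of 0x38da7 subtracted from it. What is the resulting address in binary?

0b101001010111011110011

0o6036232 = 0b110000011110010011010 in binary.
0x38da7 = 0b111000110110100111 in binary.
Subtract column by column in base 2:
  0-1 → 1 (borrow)
  1-1-1 → 1 (borrow)
  0-1-1 → 0 (borrow)
  1-0-1 → 0
  1-0 → 1
  0-1 → 1 (borrow)
  0-0-1 → 1 (borrow)
  1-1-1 → 1 (borrow)
  0-1-1 → 0 (borrow)
  0-0-1 → 1 (borrow)
  1-1-1 → 1 (borrow)
  1-1-1 → 1 (borrow)
  1-0-1 → 0
  1-0 → 1
  0-0 → 0
  0-1 → 1 (borrow)
  0-1-1 → 0 (borrow)
  0-1-1 → 0 (borrow)
  0-0-1 → 1 (borrow)
  1-0-1 → 0
  1-0 → 1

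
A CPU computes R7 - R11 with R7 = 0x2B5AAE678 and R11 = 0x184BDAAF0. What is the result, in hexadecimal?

Subtract column by column in base 16:
  8-0 → 8
  7-F → 8 (borrow)
  6-A-1 → B (borrow)
  E-A-1 → 3
  A-D → D (borrow)
  A-B-1 → E (borrow)
  5-4-1 → 0
  B-8 → 3
  2-1 → 1

0x130ED3B88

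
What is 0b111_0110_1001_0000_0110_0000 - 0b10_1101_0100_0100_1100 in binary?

Subtract column by column in base 2:
  0-0 → 0
  0-0 → 0
  0-1 → 1 (borrow)
  0-1-1 → 0 (borrow)
  0-0-1 → 1 (borrow)
  1-0-1 → 0
  1-1 → 0
  0-0 → 0
  0-0 → 0
  0-0 → 0
  0-1 → 1 (borrow)
  0-0-1 → 1 (borrow)
  1-1-1 → 1 (borrow)
  0-0-1 → 1 (borrow)
  0-1-1 → 0 (borrow)
  1-1-1 → 1 (borrow)
  0-0-1 → 1 (borrow)
  1-1-1 → 1 (borrow)
  1-0-1 → 0
  0-0 → 0
  1-0 → 1
  1-0 → 1
  1-0 → 1

0b11100111011110000010100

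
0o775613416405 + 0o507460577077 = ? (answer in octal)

Add column by column in base 8, right to left:
  5+7 = 4 carry 1
  0+7+1 = 0 carry 1
  4+0+1 = 5
  6+7 = 5 carry 1
  1+7+1 = 1 carry 1
  4+5+1 = 2 carry 1
  3+0+1 = 4
  1+6 = 7
  6+4 = 2 carry 1
  5+7+1 = 5 carry 1
  7+0+1 = 0 carry 1
  7+5+1 = 5 carry 1
  final carry 1

0o1505274215504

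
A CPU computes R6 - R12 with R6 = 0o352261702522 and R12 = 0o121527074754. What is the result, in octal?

0o230532605546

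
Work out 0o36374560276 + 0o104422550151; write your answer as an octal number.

Add column by column in base 8, right to left:
  6+1 = 7
  7+5 = 4 carry 1
  2+1+1 = 4
  0+0 = 0
  6+5 = 3 carry 1
  5+5+1 = 3 carry 1
  4+2+1 = 7
  7+2 = 1 carry 1
  3+4+1 = 0 carry 1
  6+4+1 = 3 carry 1
  3+0+1 = 4
  0+1 = 1

0o143017330447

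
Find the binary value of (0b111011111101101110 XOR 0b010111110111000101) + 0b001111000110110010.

0b111011010001011101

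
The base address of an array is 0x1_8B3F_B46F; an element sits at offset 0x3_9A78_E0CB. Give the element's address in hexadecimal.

0x525B8953A

Add column by column in base 16, right to left:
  F+B = A carry 1
  6+C+1 = 3 carry 1
  4+0+1 = 5
  B+E = 9 carry 1
  F+8+1 = 8 carry 1
  3+7+1 = B
  B+A = 5 carry 1
  8+9+1 = 2 carry 1
  1+3+1 = 5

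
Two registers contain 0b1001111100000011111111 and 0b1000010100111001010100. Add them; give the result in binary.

0b10010010000111101010011

Add column by column in base 2, right to left:
  1+0 = 1
  1+0 = 1
  1+1 = 0 carry 1
  1+0+1 = 0 carry 1
  1+1+1 = 1 carry 1
  1+0+1 = 0 carry 1
  1+1+1 = 1 carry 1
  1+0+1 = 0 carry 1
  0+0+1 = 1
  0+1 = 1
  0+1 = 1
  0+1 = 1
  0+0 = 0
  0+0 = 0
  1+1 = 0 carry 1
  1+0+1 = 0 carry 1
  1+1+1 = 1 carry 1
  1+0+1 = 0 carry 1
  1+0+1 = 0 carry 1
  0+0+1 = 1
  0+0 = 0
  1+1 = 0 carry 1
  final carry 1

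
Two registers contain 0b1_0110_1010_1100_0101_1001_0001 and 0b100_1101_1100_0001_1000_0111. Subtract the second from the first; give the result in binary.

Subtract column by column in base 2:
  1-1 → 0
  0-1 → 1 (borrow)
  0-1-1 → 0 (borrow)
  0-0-1 → 1 (borrow)
  1-0-1 → 0
  0-0 → 0
  0-0 → 0
  1-1 → 0
  1-1 → 0
  0-0 → 0
  1-0 → 1
  0-0 → 0
  0-0 → 0
  0-0 → 0
  1-1 → 0
  1-1 → 0
  0-1 → 1 (borrow)
  1-0-1 → 0
  0-1 → 1 (borrow)
  1-1-1 → 1 (borrow)
  0-0-1 → 1 (borrow)
  1-0-1 → 0
  1-1 → 0
  0-0 → 0
  1-0 → 1

0b1000111010000010000001010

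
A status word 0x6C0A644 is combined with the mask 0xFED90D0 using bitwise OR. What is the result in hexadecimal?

OR each hex digit independently (no carries):
  6|F=F, C|E=E, 0|D=D, A|9=B, 6|0=6, 4|D=D, 4|0=4

0xFEDB6D4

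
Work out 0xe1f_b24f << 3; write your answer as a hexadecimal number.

0x70fd9278

3 bits is not a whole number of base-16 digits; in binary: 1110000111111011001001001111 << 3 = 1110000111111011001001001111000.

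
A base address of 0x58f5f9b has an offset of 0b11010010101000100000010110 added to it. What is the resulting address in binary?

0x58f5f9b = 0b101100011110101111110011011 in binary.
Add column by column in base 2, right to left:
  1+0 = 1
  1+1 = 0 carry 1
  0+1+1 = 0 carry 1
  1+0+1 = 0 carry 1
  1+1+1 = 1 carry 1
  0+0+1 = 1
  0+0 = 0
  1+0 = 1
  1+0 = 1
  1+0 = 1
  1+0 = 1
  1+1 = 0 carry 1
  1+0+1 = 0 carry 1
  0+0+1 = 1
  1+0 = 1
  0+1 = 1
  1+0 = 1
  1+1 = 0 carry 1
  1+0+1 = 0 carry 1
  1+1+1 = 1 carry 1
  0+0+1 = 1
  0+0 = 0
  0+1 = 1
  1+0 = 1
  1+1 = 0 carry 1
  0+1+1 = 0 carry 1
  1+0+1 = 0 carry 1
  final carry 1

0b1000110110011110011110110001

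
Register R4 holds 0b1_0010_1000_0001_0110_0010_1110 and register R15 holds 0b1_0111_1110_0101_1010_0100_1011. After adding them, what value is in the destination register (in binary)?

0b10101001100111000001111001

Add column by column in base 2, right to left:
  0+1 = 1
  1+1 = 0 carry 1
  1+0+1 = 0 carry 1
  1+1+1 = 1 carry 1
  0+0+1 = 1
  1+0 = 1
  0+1 = 1
  0+0 = 0
  0+0 = 0
  1+1 = 0 carry 1
  1+0+1 = 0 carry 1
  0+1+1 = 0 carry 1
  1+1+1 = 1 carry 1
  0+0+1 = 1
  0+1 = 1
  0+0 = 0
  0+0 = 0
  0+1 = 1
  0+1 = 1
  1+1 = 0 carry 1
  0+1+1 = 0 carry 1
  1+1+1 = 1 carry 1
  0+1+1 = 0 carry 1
  0+0+1 = 1
  1+1 = 0 carry 1
  final carry 1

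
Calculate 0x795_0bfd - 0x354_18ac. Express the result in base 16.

0x440f351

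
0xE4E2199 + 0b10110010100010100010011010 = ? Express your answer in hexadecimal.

0b10110010100010100010011010 = 0x2CA289A in hexadecimal.
Add column by column in base 16, right to left:
  9+A = 3 carry 1
  9+9+1 = 3 carry 1
  1+8+1 = A
  2+2 = 4
  E+A = 8 carry 1
  4+C+1 = 1 carry 1
  E+2+1 = 1 carry 1
  final carry 1

0x11184A33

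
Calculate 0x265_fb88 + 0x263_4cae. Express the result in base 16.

0x4c94836

Add column by column in base 16, right to left:
  8+e = 6 carry 1
  8+a+1 = 3 carry 1
  b+c+1 = 8 carry 1
  f+4+1 = 4 carry 1
  5+3+1 = 9
  6+6 = c
  2+2 = 4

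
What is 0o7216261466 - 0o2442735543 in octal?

0o4553323723

Subtract column by column in base 8:
  6-3 → 3
  6-4 → 2
  4-5 → 7 (borrow)
  1-5-1 → 3 (borrow)
  6-3-1 → 2
  2-7 → 3 (borrow)
  6-2-1 → 3
  1-4 → 5 (borrow)
  2-4-1 → 5 (borrow)
  7-2-1 → 4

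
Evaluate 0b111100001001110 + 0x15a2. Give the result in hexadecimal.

0x8df0

0b111100001001110 = 0x784e in hexadecimal.
Add column by column in base 16, right to left:
  e+2 = 0 carry 1
  4+a+1 = f
  8+5 = d
  7+1 = 8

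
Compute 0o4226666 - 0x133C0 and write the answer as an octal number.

0x133C0 = 0o231700 in octal.
Subtract column by column in base 8:
  6-0 → 6
  6-0 → 6
  6-7 → 7 (borrow)
  6-1-1 → 4
  2-3 → 7 (borrow)
  2-2-1 → 7 (borrow)
  4-0-1 → 3

0o3774766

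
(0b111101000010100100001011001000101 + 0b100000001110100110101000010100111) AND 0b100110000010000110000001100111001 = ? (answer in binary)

Add column by column in base 2, right to left:
  1+1 = 0 carry 1
  0+1+1 = 0 carry 1
  1+1+1 = 1 carry 1
  0+0+1 = 1
  0+0 = 0
  0+1 = 1
  1+0 = 1
  0+1 = 1
  0+0 = 0
  1+0 = 1
  1+0 = 1
  0+0 = 0
  1+1 = 0 carry 1
  0+0+1 = 1
  0+1 = 1
  0+0 = 0
  0+1 = 1
  1+1 = 0 carry 1
  0+0+1 = 1
  0+0 = 0
  1+1 = 0 carry 1
  0+0+1 = 1
  1+1 = 0 carry 1
  0+1+1 = 0 carry 1
  0+1+1 = 0 carry 1
  0+0+1 = 1
  0+0 = 0
  1+0 = 1
  0+0 = 0
  1+0 = 1
  1+0 = 1
  1+0 = 1
  1+1 = 0 carry 1
  final carry 1
Sum = 0b1011101010001001010110011011101100; now AND with 0b100110000010000110000001100111001:
  1011101010001001010110011011101100
& 0100110000010000110000001100111001
= 0000100000000000010000001000101000

0b100000000000010000001000101000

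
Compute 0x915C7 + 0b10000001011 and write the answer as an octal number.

0o2214722

0x915C7 = 0o2212707 in octal.
0b10000001011 = 0o2013 in octal.
Add column by column in base 8, right to left:
  7+3 = 2 carry 1
  0+1+1 = 2
  7+0 = 7
  2+2 = 4
  1+0 = 1
  2+0 = 2
  2+0 = 2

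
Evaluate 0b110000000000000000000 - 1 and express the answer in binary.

0b101111111111111111111

The trailing 19 digits are 0, so subtracting 1 borrows through: they become 1 and the next digit up decrements.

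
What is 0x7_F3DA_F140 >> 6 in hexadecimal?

6 bits is not a whole number of base-16 digits; in binary: 11111110011110110101111000101000000 >> 6 = 11111110011110110101111000101.

0x1FCF6BC5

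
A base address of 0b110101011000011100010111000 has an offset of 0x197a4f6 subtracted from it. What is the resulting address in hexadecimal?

0x51493c2

0b110101011000011100010111000 = 0x6ac38b8 in hexadecimal.
Subtract column by column in base 16:
  8-6 → 2
  b-f → c (borrow)
  8-4-1 → 3
  3-a → 9 (borrow)
  c-7-1 → 4
  a-9 → 1
  6-1 → 5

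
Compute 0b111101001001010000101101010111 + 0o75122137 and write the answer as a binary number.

0b111110000110011010111110110110

0o75122137 = 0b111101001010010001011111 in binary.
Add column by column in base 2, right to left:
  1+1 = 0 carry 1
  1+1+1 = 1 carry 1
  1+1+1 = 1 carry 1
  0+1+1 = 0 carry 1
  1+1+1 = 1 carry 1
  0+0+1 = 1
  1+1 = 0 carry 1
  0+0+1 = 1
  1+0 = 1
  1+0 = 1
  0+1 = 1
  1+0 = 1
  0+0 = 0
  0+1 = 1
  0+0 = 0
  0+1 = 1
  1+0 = 1
  0+0 = 0
  1+1 = 0 carry 1
  0+0+1 = 1
  0+1 = 1
  1+1 = 0 carry 1
  0+1+1 = 0 carry 1
  0+1+1 = 0 carry 1
  1+0+1 = 0 carry 1
  0+0+1 = 1
  1+0 = 1
  1+0 = 1
  1+0 = 1
  1+0 = 1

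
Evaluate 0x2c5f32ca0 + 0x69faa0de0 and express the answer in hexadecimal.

0x9659d3a80

Add column by column in base 16, right to left:
  0+0 = 0
  a+e = 8 carry 1
  c+d+1 = a carry 1
  2+0+1 = 3
  3+a = d
  f+a = 9 carry 1
  5+f+1 = 5 carry 1
  c+9+1 = 6 carry 1
  2+6+1 = 9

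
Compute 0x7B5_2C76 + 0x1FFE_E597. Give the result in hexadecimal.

0x27B4120D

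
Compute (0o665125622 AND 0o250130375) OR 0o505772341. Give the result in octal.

0o665125622 AND 0o250130375 = 0o240120220.
Then OR with 0o505772341.

0o745772361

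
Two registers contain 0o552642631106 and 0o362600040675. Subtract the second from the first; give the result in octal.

0o170042570211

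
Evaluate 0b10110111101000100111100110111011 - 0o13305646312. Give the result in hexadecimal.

0x5C8B2CF1

0b10110111101000100111100110111011 = 0xB7A279BB in hexadecimal.
0o13305646312 = 0x5B174CCA in hexadecimal.
Subtract column by column in base 16:
  B-A → 1
  B-C → F (borrow)
  9-C-1 → C (borrow)
  7-4-1 → 2
  2-7 → B (borrow)
  A-1-1 → 8
  7-B → C (borrow)
  B-5-1 → 5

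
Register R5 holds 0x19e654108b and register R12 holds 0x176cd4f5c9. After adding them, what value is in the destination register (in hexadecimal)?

0x3153290654

Add column by column in base 16, right to left:
  b+9 = 4 carry 1
  8+c+1 = 5 carry 1
  0+5+1 = 6
  1+f = 0 carry 1
  4+4+1 = 9
  5+d = 2 carry 1
  6+c+1 = 3 carry 1
  e+6+1 = 5 carry 1
  9+7+1 = 1 carry 1
  1+1+1 = 3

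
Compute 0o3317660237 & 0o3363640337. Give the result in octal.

AND each oct digit independently (no carries):
  3&3=3, 3&3=3, 1&6=0, 7&3=3, 6&6=6, 6&4=4, 0&0=0, 2&3=2, 3&3=3, 7&7=7

0o3303640237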